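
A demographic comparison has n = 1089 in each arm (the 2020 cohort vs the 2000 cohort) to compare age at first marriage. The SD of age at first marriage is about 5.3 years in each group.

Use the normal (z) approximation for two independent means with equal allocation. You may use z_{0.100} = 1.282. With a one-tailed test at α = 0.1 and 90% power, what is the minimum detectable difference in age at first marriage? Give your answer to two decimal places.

Minimum detectable difference ≈ 0.58 years

δ = (z_α + z_β) · √((σ₁²+σ₂²)/n)
  = (1.282 + 1.282) · √(56.18/1089)
  = 2.564 · √0.05159
  = 2.564 · 0.2271
  = 0.5824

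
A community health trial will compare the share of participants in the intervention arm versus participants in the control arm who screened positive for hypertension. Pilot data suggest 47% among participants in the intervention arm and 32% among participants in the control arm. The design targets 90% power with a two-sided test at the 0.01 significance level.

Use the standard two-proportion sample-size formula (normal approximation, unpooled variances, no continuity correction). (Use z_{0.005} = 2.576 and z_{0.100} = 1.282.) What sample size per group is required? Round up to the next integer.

n = (z_{α/2} + z_β)² · [p₁(1−p₁) + p₂(1−p₂)] / (p₁ − p₂)²
  = (2.576 + 1.282)² · (0.47·0.53 + 0.32·0.68) / (0.15)²
  = (3.858)² · (0.2491 + 0.2176) / 0.0225
  = 14.8842 · 0.4667 / 0.0225
  = 308.73
Round up → n = 309 per group.

n = 309 per group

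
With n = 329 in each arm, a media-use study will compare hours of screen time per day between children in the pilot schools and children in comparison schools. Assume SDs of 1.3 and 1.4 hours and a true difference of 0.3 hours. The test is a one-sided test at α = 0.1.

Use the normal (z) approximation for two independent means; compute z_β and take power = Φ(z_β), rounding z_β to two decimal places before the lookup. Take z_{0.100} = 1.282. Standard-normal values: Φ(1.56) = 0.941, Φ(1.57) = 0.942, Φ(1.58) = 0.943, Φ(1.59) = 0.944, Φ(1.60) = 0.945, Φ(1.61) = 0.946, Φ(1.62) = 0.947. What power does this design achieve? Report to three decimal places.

Power ≈ 0.942

z_β = δ·√(n/(σ₁²+σ₂²)) − z_α
    = 0.3 · √(329/3.65) − 1.282
    = 0.3 · 9.49405 − 1.282
    = 2.8482 − 1.282 = 1.5662 → 1.57
Power = Φ(1.57) = 0.942.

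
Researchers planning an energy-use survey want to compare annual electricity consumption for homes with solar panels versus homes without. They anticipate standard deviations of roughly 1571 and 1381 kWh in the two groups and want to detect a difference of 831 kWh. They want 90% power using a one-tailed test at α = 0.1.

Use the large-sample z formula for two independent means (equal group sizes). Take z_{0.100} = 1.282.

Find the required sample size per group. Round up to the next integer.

n = (z_α + z_β)² · (σ₁² + σ₂²) / δ²
  = (1.282 + 1.282)² · (1571² + 1381² = 4375202) / 831²
  = 6.5741 · 4375202 / 690561
  = 41.65
Round up → n = 42 per group.

n = 42 per group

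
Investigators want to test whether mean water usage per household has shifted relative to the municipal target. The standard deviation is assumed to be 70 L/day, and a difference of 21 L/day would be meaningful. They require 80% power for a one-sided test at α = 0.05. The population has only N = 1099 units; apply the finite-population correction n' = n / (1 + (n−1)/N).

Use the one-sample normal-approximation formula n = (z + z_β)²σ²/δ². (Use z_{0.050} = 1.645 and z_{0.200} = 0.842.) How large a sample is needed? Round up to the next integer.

n = (z_α + z_β)² · σ² / δ²
  = (1.645 + 0.842)² · 70² / 21²
  = 6.1852 · 4900 / 441
  = 68.72
Finite-population correction (N = 1099): 68.72 / (1 + (68.72 − 1)/1099) = 64.73.
Round up → n = 65.

n = 65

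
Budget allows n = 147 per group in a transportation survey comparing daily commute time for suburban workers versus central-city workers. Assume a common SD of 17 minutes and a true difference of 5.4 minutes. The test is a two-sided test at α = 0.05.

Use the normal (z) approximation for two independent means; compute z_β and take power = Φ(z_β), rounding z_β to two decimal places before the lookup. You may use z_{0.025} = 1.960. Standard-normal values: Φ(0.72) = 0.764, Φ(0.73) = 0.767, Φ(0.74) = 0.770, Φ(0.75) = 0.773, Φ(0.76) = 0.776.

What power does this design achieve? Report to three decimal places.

Power ≈ 0.776

z_β = δ·√(n/(σ₁²+σ₂²)) − z_{α/2}
    = 5.4 · √(147/578) − 1.960
    = 5.4 · 0.50431 − 1.960
    = 2.7233 − 1.960 = 0.7633 → 0.76
Power = Φ(0.76) = 0.776.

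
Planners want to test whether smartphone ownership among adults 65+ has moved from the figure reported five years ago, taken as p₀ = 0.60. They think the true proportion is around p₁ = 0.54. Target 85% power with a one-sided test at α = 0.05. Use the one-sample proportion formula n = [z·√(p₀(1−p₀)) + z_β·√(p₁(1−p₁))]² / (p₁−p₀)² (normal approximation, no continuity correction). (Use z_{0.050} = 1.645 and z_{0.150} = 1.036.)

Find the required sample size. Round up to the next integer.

n = 486

n = [z_α·√(p₀q₀) + z_β·√(p₁q₁)]² / (p₁ − p₀)²
  = [1.645·√(0.60·0.40) + 1.036·√(0.54·0.46)]² / (-0.06)²
  = [1.645·0.4899 + 1.036·0.4984]² / 0.0036
  = [1.3222]² / 0.0036
  = 485.63
Round up → n = 486.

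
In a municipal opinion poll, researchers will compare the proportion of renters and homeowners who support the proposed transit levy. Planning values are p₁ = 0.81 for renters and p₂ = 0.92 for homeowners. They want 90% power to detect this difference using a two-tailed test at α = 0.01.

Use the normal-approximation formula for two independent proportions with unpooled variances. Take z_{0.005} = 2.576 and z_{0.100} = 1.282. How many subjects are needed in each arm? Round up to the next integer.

n = 280 per group

n = (z_{α/2} + z_β)² · [p₁(1−p₁) + p₂(1−p₂)] / (p₁ − p₂)²
  = (2.576 + 1.282)² · (0.81·0.19 + 0.92·0.08) / (-0.11)²
  = (3.858)² · (0.1539 + 0.0736) / 0.0121
  = 14.8842 · 0.2275 / 0.0121
  = 279.85
Round up → n = 280 per group.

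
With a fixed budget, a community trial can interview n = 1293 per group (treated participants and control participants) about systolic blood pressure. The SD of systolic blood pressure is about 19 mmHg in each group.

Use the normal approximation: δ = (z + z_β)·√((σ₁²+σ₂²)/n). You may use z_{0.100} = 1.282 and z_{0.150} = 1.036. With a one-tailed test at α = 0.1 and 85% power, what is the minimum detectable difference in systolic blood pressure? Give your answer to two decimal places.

Minimum detectable difference ≈ 1.73 mmHg

δ = (z_α + z_β) · √((σ₁²+σ₂²)/n)
  = (1.282 + 1.036) · √(722/1293)
  = 2.318 · √0.55839
  = 2.318 · 0.7473
  = 1.7321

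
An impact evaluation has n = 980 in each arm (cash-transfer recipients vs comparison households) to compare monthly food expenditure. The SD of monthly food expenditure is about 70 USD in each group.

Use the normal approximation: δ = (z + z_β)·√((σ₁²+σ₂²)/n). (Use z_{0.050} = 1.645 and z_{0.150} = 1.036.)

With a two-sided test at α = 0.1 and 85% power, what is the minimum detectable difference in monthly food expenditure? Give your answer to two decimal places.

Minimum detectable difference ≈ 8.48 USD

δ = (z_{α/2} + z_β) · √((σ₁²+σ₂²)/n)
  = (1.645 + 1.036) · √(9800/980)
  = 2.681 · √10
  = 2.681 · 3.1623
  = 8.4781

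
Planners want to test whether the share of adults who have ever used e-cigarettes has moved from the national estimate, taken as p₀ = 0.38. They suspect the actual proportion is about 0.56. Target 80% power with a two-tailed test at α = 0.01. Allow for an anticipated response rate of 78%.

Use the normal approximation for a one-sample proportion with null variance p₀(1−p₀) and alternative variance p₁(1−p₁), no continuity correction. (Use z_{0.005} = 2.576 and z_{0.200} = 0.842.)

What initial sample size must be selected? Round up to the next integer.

n = [z_{α/2}·√(p₀q₀) + z_β·√(p₁q₁)]² / (p₁ − p₀)²
  = [2.576·√(0.38·0.62) + 0.842·√(0.56·0.44)]² / (0.18)²
  = [2.576·0.4854 + 0.842·0.4964]² / 0.0324
  = [1.6683]² / 0.0324
  = 85.90
Adjust for 78% response: 85.90 / 0.78 = 110.13.
Round up → n = 111.

n = 111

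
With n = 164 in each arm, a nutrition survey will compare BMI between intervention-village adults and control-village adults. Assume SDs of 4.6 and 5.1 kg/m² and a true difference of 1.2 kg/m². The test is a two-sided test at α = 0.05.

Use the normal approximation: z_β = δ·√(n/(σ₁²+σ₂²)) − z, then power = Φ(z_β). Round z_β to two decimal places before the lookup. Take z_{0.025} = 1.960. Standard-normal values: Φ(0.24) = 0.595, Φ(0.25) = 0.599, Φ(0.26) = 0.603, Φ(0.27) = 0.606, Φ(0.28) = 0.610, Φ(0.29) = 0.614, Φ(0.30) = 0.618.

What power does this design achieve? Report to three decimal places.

Power ≈ 0.610

z_β = δ·√(n/(σ₁²+σ₂²)) − z_{α/2}
    = 1.2 · √(164/47.17) − 1.960
    = 1.2 · 1.86461 − 1.960
    = 2.2375 − 1.960 = 0.2775 → 0.28
Power = Φ(0.28) = 0.610.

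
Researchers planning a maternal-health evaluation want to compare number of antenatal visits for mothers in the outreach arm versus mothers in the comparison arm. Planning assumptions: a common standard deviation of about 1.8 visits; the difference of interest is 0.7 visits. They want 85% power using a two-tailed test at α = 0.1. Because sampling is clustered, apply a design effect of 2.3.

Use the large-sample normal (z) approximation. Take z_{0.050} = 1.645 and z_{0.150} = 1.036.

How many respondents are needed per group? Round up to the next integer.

n = 219 per group

n = (z_{α/2} + z_β)² · (σ₁² + σ₂²) / δ²
  = (1.645 + 1.036)² · (2·1.8² = 6.48) / 0.7²
  = 7.1878 · 6.48 / 0.49
  = 95.05
Design effect: 2.3 × 95.05 = 218.63.
Round up → n = 219 per group.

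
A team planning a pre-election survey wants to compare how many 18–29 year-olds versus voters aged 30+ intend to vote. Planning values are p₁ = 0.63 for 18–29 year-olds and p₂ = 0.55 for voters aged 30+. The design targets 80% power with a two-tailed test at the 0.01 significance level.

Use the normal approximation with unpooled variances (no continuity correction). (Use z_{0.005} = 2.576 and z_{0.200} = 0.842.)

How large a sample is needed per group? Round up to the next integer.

n = 878 per group

n = (z_{α/2} + z_β)² · [p₁(1−p₁) + p₂(1−p₂)] / (p₁ − p₂)²
  = (2.576 + 0.842)² · (0.63·0.37 + 0.55·0.45) / (0.08)²
  = (3.418)² · (0.2331 + 0.2475) / 0.0064
  = 11.6827 · 0.4806 / 0.0064
  = 877.30
Round up → n = 878 per group.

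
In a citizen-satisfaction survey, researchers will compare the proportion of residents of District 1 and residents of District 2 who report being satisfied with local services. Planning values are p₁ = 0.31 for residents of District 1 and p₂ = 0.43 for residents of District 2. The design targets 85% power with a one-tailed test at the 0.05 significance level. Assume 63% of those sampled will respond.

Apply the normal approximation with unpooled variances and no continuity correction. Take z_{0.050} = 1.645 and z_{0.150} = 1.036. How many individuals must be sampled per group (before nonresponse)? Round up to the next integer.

n = (z_α + z_β)² · [p₁(1−p₁) + p₂(1−p₂)] / (p₁ − p₂)²
  = (1.645 + 1.036)² · (0.31·0.69 + 0.43·0.57) / (-0.12)²
  = (2.681)² · (0.2139 + 0.2451) / 0.0144
  = 7.1878 · 0.4590 / 0.0144
  = 229.11
Adjust for 63% response: 229.11 / 0.63 = 363.67.
Round up → n = 364 per group.

n = 364 per group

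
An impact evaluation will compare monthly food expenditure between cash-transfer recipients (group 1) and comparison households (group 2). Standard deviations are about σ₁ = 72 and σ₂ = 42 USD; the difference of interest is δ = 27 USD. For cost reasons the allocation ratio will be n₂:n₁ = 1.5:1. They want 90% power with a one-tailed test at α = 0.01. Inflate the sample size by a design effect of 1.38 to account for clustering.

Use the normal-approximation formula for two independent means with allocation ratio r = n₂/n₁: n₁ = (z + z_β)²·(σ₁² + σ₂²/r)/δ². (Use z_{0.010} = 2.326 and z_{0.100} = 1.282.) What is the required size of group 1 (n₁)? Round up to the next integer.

n₁ = (z_α + z_β)² · (σ₁² + σ₂²/r) / δ²
   = (2.326 + 1.282)² · (72² + 42²/1.5) / 27²
   = 13.0177 · (5184 + 1176) / 729
   = 13.0177 · 6360 / 729
   = 113.57
Design effect: 1.38 × 113.57 = 156.73.
Round up → n₁ = 157; n₂ = r·n₁ = 1.5 × 157 = 236.

n₁ = 157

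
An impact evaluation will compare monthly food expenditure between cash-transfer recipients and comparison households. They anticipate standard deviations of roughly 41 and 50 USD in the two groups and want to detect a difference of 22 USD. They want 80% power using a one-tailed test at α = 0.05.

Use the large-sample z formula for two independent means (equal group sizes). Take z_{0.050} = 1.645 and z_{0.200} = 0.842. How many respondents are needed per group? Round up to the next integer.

n = (z_α + z_β)² · (σ₁² + σ₂²) / δ²
  = (1.645 + 0.842)² · (41² + 50² = 4181) / 22²
  = 6.1852 · 4181 / 484
  = 53.43
Round up → n = 54 per group.

n = 54 per group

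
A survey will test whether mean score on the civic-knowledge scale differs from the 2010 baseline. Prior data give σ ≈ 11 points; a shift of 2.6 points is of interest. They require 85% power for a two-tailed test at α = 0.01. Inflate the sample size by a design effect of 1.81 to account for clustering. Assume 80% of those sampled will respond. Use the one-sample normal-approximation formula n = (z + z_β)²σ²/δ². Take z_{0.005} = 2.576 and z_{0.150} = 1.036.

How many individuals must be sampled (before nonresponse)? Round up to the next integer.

n = 529

n = (z_{α/2} + z_β)² · σ² / δ²
  = (2.576 + 1.036)² · 11² / 2.6²
  = 13.0465 · 121 / 6.76
  = 233.53
Design effect: 1.81 × 233.53 = 422.68.
Adjust for 80% response: 422.68 / 0.80 = 528.35.
Round up → n = 529.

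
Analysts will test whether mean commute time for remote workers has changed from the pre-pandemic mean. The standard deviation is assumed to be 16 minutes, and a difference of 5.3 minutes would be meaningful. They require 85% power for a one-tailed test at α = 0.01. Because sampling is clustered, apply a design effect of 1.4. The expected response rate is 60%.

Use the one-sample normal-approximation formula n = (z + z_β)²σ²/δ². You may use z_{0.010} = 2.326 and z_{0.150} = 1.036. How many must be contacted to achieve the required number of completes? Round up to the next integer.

n = 241

n = (z_α + z_β)² · σ² / δ²
  = (2.326 + 1.036)² · 16² / 5.3²
  = 11.3030 · 256 / 28.09
  = 103.01
Design effect: 1.4 × 103.01 = 144.22.
Adjust for 60% response: 144.22 / 0.60 = 240.36.
Round up → n = 241.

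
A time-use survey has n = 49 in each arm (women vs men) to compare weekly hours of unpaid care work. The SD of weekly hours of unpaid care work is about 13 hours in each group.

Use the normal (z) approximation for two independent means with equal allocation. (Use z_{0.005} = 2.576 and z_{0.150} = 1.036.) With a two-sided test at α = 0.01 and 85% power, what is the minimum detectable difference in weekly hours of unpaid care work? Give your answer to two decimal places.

δ = (z_{α/2} + z_β) · √((σ₁²+σ₂²)/n)
  = (2.576 + 1.036) · √(338/49)
  = 3.612 · √6.898
  = 3.612 · 2.6264
  = 9.4865

Minimum detectable difference ≈ 9.49 hours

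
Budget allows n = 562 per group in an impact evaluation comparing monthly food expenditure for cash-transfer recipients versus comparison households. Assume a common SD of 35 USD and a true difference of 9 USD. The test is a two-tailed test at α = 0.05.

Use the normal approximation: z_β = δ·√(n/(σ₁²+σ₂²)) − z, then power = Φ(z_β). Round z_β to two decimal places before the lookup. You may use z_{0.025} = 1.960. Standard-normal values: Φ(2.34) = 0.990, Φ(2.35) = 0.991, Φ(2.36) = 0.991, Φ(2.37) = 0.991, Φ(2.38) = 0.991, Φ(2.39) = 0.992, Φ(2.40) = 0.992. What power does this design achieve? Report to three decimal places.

Power ≈ 0.991

z_β = δ·√(n/(σ₁²+σ₂²)) − z_{α/2}
    = 9 · √(562/2450) − 1.960
    = 9 · 0.47894 − 1.960
    = 4.3105 − 1.960 = 2.3505 → 2.35
Power = Φ(2.35) = 0.991.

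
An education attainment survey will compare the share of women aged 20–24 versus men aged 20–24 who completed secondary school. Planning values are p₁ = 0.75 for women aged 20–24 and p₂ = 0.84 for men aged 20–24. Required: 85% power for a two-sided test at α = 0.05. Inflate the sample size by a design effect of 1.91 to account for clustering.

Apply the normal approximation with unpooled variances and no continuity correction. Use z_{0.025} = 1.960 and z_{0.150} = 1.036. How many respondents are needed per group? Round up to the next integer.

n = (z_{α/2} + z_β)² · [p₁(1−p₁) + p₂(1−p₂)] / (p₁ − p₂)²
  = (1.960 + 1.036)² · (0.75·0.25 + 0.84·0.16) / (-0.09)²
  = (2.996)² · (0.1875 + 0.1344) / 0.0081
  = 8.9760 · 0.3219 / 0.0081
  = 356.71
Design effect: 1.91 × 356.71 = 681.32.
Round up → n = 682 per group.

n = 682 per group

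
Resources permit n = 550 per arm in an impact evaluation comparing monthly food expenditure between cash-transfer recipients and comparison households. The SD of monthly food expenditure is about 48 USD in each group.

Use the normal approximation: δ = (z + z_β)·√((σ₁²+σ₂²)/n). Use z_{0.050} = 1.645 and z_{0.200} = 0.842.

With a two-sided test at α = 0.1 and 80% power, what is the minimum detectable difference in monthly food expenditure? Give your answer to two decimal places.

δ = (z_{α/2} + z_β) · √((σ₁²+σ₂²)/n)
  = (1.645 + 0.842) · √(4608/550)
  = 2.487 · √8.3782
  = 2.487 · 2.8945
  = 7.1986

Minimum detectable difference ≈ 7.20 USD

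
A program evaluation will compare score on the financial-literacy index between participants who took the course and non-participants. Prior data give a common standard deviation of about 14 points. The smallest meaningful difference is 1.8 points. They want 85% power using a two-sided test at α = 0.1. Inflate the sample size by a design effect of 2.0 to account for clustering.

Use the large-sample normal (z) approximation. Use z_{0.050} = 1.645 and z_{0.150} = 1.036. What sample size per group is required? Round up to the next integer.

n = 1740 per group

n = (z_{α/2} + z_β)² · (σ₁² + σ₂²) / δ²
  = (1.645 + 1.036)² · (2·14² = 392) / 1.8²
  = 7.1878 · 392 / 3.24
  = 869.63
Design effect: 2.0 × 869.63 = 1739.26.
Round up → n = 1740 per group.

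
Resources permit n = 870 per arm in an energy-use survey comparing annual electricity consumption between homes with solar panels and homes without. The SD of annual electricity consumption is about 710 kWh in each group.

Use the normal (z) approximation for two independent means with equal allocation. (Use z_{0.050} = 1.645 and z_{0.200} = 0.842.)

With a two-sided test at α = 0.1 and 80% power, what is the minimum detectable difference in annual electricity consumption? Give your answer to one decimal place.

δ = (z_{α/2} + z_β) · √((σ₁²+σ₂²)/n)
  = (1.645 + 0.842) · √(1008200/870)
  = 2.487 · √1158.9
  = 2.487 · 34.0419
  = 84.6622

Minimum detectable difference ≈ 84.7 kWh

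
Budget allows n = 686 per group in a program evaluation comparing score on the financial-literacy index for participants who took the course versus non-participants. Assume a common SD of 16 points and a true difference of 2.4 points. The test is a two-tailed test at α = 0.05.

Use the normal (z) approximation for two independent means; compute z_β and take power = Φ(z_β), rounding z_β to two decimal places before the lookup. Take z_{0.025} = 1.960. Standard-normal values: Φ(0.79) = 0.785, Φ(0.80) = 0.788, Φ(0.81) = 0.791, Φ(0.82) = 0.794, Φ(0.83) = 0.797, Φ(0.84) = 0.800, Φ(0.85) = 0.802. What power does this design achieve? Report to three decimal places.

z_β = δ·√(n/(σ₁²+σ₂²)) − z_{α/2}
    = 2.4 · √(686/512) − 1.960
    = 2.4 · 1.15752 − 1.960
    = 2.7780 − 1.960 = 0.8180 → 0.82
Power = Φ(0.82) = 0.794.

Power ≈ 0.794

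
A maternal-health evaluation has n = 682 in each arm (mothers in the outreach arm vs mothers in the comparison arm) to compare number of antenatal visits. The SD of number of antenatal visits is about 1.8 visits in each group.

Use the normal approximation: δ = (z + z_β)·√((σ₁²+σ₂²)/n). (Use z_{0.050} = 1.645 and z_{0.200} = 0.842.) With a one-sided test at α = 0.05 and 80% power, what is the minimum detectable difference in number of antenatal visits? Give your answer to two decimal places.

δ = (z_α + z_β) · √((σ₁²+σ₂²)/n)
  = (1.645 + 0.842) · √(6.48/682)
  = 2.487 · √0.0095
  = 2.487 · 0.0975
  = 0.2424

Minimum detectable difference ≈ 0.24 visits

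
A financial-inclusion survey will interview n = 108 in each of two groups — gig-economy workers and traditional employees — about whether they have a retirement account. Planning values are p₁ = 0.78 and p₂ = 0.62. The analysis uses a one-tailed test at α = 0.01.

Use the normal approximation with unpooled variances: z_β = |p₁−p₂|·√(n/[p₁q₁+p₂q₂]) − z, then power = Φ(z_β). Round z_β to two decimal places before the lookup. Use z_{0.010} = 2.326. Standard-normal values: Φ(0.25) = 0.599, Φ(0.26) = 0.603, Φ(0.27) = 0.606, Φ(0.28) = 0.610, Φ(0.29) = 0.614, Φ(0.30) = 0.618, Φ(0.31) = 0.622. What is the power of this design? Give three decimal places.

Power ≈ 0.610

z_β = |p₁−p₂|·√(n/[p₁q₁+p₂q₂]) − z_α
    = 0.16 · √(108/0.4072) − 2.326
    = 0.16 · 16.2858 − 2.326
    = 2.6057 − 2.326 = 0.2797 → 0.28
Power = Φ(0.28) = 0.610.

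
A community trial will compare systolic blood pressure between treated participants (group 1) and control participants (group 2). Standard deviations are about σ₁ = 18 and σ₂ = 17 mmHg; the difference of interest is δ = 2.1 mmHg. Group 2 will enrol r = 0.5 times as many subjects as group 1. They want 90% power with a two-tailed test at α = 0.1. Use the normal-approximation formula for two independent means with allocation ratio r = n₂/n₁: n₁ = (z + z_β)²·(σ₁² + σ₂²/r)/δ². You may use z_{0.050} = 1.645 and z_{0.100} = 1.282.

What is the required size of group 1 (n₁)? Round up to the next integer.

n₁ = 1753

n₁ = (z_{α/2} + z_β)² · (σ₁² + σ₂²/r) / δ²
   = (1.645 + 1.282)² · (18² + 17²/0.5) / 2.1²
   = 8.5673 · (324 + 578) / 4.41
   = 8.5673 · 902 / 4.41
   = 1752.32
Round up → n₁ = 1753; n₂ = r·n₁ = 0.5 × 1753 = 877.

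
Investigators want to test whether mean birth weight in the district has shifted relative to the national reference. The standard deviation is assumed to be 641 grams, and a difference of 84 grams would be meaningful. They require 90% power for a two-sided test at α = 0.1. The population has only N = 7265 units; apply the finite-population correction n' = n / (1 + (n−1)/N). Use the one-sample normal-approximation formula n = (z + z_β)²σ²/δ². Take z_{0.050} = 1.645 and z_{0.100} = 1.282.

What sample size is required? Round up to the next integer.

n = (z_{α/2} + z_β)² · σ² / δ²
  = (1.645 + 1.282)² · 641² / 84²
  = 8.5673 · 410881 / 7056
  = 498.89
Finite-population correction (N = 7265): 498.89 / (1 + (498.89 − 1)/7265) = 466.89.
Round up → n = 467.

n = 467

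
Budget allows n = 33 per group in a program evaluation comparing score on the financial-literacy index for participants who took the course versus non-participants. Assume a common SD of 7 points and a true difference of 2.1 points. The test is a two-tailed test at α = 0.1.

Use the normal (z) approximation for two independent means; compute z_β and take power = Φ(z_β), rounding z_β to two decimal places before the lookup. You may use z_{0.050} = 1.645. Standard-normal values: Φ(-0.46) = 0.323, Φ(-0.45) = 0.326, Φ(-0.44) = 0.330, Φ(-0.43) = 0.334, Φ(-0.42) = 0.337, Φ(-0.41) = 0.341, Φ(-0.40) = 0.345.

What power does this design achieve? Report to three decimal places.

Power ≈ 0.334

z_β = δ·√(n/(σ₁²+σ₂²)) − z_{α/2}
    = 2.1 · √(33/98) − 1.645
    = 2.1 · 0.58029 − 1.645
    = 1.2186 − 1.645 = -0.4264 → -0.43
Power = Φ(-0.43) = 0.334.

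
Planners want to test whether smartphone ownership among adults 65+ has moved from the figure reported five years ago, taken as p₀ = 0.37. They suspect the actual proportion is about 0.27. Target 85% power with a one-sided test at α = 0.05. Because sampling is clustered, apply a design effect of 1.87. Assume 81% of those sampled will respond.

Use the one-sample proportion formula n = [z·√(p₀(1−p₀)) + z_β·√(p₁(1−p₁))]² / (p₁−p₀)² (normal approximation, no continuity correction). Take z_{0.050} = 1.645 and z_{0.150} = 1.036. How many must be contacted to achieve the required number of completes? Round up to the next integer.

n = 364

n = [z_α·√(p₀q₀) + z_β·√(p₁q₁)]² / (p₁ − p₀)²
  = [1.645·√(0.37·0.63) + 1.036·√(0.27·0.73)]² / (-0.10)²
  = [1.645·0.4828 + 1.036·0.4440]² / 0.0100
  = [1.2542]² / 0.0100
  = 157.29
Design effect: 1.87 × 157.29 = 294.13.
Adjust for 81% response: 294.13 / 0.81 = 363.13.
Round up → n = 364.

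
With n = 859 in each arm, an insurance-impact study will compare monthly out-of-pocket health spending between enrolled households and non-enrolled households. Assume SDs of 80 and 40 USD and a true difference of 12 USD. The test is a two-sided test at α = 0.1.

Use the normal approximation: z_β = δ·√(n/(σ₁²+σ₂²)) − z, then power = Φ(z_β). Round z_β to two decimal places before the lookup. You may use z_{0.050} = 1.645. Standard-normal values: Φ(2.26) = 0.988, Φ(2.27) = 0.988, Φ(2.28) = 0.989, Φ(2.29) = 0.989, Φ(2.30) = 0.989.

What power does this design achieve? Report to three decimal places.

Power ≈ 0.989

z_β = δ·√(n/(σ₁²+σ₂²)) − z_{α/2}
    = 12 · √(859/8000) − 1.645
    = 12 · 0.32768 − 1.645
    = 3.9322 − 1.645 = 2.2872 → 2.29
Power = Φ(2.29) = 0.989.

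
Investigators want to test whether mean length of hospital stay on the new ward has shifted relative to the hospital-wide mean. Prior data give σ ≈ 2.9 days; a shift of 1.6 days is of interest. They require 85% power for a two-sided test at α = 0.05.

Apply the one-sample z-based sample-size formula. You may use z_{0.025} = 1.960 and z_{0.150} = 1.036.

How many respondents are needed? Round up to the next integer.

n = 30

n = (z_{α/2} + z_β)² · σ² / δ²
  = (1.960 + 1.036)² · 2.9² / 1.6²
  = 8.9760 · 8.41 / 2.56
  = 29.49
Round up → n = 30.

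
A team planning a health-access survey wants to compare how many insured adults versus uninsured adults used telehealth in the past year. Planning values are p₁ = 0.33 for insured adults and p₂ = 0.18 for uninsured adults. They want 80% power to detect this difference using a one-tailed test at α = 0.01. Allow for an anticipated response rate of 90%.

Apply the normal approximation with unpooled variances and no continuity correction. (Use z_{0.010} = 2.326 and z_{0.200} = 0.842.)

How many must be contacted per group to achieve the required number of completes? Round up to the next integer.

n = 183 per group

n = (z_α + z_β)² · [p₁(1−p₁) + p₂(1−p₂)] / (p₁ − p₂)²
  = (2.326 + 0.842)² · (0.33·0.67 + 0.18·0.82) / (0.15)²
  = (3.168)² · (0.2211 + 0.1476) / 0.0225
  = 10.0362 · 0.3687 / 0.0225
  = 164.46
Adjust for 90% response: 164.46 / 0.90 = 182.73.
Round up → n = 183 per group.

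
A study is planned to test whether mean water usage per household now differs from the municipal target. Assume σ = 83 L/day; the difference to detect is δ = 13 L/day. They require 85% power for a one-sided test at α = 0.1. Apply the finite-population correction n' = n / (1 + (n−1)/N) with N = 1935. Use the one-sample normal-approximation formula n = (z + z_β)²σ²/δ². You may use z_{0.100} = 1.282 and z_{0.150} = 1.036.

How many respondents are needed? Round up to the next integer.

n = (z_α + z_β)² · σ² / δ²
  = (1.282 + 1.036)² · 83² / 13²
  = 5.3731 · 6889 / 169
  = 219.03
Finite-population correction (N = 1935): 219.03 / (1 + (219.03 − 1)/1935) = 196.85.
Round up → n = 197.

n = 197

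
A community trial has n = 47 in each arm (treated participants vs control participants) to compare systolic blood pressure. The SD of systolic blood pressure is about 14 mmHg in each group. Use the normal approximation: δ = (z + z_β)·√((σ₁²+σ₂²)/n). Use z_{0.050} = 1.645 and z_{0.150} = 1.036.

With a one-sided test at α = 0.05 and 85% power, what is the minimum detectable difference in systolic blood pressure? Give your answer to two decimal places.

Minimum detectable difference ≈ 7.74 mmHg

δ = (z_α + z_β) · √((σ₁²+σ₂²)/n)
  = (1.645 + 1.036) · √(392/47)
  = 2.681 · √8.3404
  = 2.681 · 2.8880
  = 7.7427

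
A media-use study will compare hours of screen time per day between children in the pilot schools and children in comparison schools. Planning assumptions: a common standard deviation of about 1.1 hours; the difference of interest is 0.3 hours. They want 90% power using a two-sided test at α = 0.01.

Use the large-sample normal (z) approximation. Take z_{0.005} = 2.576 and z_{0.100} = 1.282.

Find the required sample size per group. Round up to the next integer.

n = 401 per group

n = (z_{α/2} + z_β)² · (σ₁² + σ₂²) / δ²
  = (2.576 + 1.282)² · (2·1.1² = 2.42) / 0.3²
  = 14.8842 · 2.42 / 0.09
  = 400.22
Round up → n = 401 per group.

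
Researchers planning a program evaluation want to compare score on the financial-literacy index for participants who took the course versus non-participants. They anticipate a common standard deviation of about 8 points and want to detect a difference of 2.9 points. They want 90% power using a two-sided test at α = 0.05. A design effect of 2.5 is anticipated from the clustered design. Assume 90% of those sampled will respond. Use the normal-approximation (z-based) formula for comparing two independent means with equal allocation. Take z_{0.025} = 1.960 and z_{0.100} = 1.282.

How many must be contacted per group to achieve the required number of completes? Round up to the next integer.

n = 445 per group

n = (z_{α/2} + z_β)² · (σ₁² + σ₂²) / δ²
  = (1.960 + 1.282)² · (2·8² = 128) / 2.9²
  = 10.5106 · 128 / 8.41
  = 159.97
Design effect: 2.5 × 159.97 = 399.93.
Adjust for 90% response: 399.93 / 0.90 = 444.36.
Round up → n = 445 per group.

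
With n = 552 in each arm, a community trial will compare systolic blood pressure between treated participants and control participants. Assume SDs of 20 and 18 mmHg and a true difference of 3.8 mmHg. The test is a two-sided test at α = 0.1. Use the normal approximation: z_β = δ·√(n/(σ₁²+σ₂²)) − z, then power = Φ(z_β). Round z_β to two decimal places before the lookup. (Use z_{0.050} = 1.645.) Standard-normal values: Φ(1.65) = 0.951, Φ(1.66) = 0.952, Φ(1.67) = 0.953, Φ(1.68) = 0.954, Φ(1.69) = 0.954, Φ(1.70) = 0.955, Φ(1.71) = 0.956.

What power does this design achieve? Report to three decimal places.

z_β = δ·√(n/(σ₁²+σ₂²)) − z_{α/2}
    = 3.8 · √(552/724) − 1.645
    = 3.8 · 0.87317 − 1.645
    = 3.3181 − 1.645 = 1.6731 → 1.67
Power = Φ(1.67) = 0.953.

Power ≈ 0.953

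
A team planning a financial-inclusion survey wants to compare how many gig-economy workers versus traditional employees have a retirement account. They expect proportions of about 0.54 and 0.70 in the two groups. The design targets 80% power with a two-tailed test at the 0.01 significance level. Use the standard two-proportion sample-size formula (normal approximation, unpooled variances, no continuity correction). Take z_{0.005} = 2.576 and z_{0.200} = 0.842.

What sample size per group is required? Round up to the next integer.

n = (z_{α/2} + z_β)² · [p₁(1−p₁) + p₂(1−p₂)] / (p₁ − p₂)²
  = (2.576 + 0.842)² · (0.54·0.46 + 0.70·0.30) / (-0.16)²
  = (3.418)² · (0.2484 + 0.2100) / 0.0256
  = 11.6827 · 0.4584 / 0.0256
  = 209.19
Round up → n = 210 per group.

n = 210 per group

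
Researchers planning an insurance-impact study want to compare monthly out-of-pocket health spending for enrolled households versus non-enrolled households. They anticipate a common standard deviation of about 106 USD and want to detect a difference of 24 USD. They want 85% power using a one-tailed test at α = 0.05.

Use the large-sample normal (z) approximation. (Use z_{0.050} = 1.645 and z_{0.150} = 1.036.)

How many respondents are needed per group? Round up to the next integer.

n = 281 per group

n = (z_α + z_β)² · (σ₁² + σ₂²) / δ²
  = (1.645 + 1.036)² · (2·106² = 22472) / 24²
  = 7.1878 · 22472 / 576
  = 280.42
Round up → n = 281 per group.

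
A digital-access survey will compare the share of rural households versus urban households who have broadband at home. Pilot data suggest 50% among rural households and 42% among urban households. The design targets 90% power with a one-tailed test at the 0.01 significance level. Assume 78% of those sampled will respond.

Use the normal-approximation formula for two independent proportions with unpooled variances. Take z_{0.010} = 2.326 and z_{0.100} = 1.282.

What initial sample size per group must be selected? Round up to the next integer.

n = (z_α + z_β)² · [p₁(1−p₁) + p₂(1−p₂)] / (p₁ − p₂)²
  = (2.326 + 1.282)² · (0.50·0.50 + 0.42·0.58) / (0.08)²
  = (3.608)² · (0.2500 + 0.2436) / 0.0064
  = 13.0177 · 0.4936 / 0.0064
  = 1003.99
Adjust for 78% response: 1003.99 / 0.78 = 1287.16.
Round up → n = 1288 per group.

n = 1288 per group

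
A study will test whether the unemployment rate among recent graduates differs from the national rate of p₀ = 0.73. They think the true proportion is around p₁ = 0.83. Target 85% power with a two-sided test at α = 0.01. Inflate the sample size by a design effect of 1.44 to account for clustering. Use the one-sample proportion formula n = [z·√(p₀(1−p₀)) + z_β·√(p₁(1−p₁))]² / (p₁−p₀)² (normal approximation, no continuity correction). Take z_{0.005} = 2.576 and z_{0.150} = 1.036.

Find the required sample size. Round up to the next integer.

n = [z_{α/2}·√(p₀q₀) + z_β·√(p₁q₁)]² / (p₁ − p₀)²
  = [2.576·√(0.73·0.27) + 1.036·√(0.83·0.17)]² / (0.10)²
  = [2.576·0.4440 + 1.036·0.3756]² / 0.0100
  = [1.5328]² / 0.0100
  = 234.95
Design effect: 1.44 × 234.95 = 338.32.
Round up → n = 339.

n = 339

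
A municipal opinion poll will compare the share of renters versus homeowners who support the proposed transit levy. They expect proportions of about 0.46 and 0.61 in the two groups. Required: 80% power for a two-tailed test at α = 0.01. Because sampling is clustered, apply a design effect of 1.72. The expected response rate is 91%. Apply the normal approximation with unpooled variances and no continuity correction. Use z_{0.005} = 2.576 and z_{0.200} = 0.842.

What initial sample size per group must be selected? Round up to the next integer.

n = 478 per group

n = (z_{α/2} + z_β)² · [p₁(1−p₁) + p₂(1−p₂)] / (p₁ − p₂)²
  = (2.576 + 0.842)² · (0.46·0.54 + 0.61·0.39) / (-0.15)²
  = (3.418)² · (0.2484 + 0.2379) / 0.0225
  = 11.6827 · 0.4863 / 0.0225
  = 252.50
Design effect: 1.72 × 252.50 = 434.30.
Adjust for 91% response: 434.30 / 0.91 = 477.26.
Round up → n = 478 per group.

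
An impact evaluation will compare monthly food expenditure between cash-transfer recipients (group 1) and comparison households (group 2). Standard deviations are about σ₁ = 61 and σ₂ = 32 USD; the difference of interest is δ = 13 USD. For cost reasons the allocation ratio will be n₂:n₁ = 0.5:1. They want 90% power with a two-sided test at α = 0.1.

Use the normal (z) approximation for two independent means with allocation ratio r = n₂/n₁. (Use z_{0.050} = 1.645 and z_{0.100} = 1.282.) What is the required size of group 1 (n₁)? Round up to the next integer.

n₁ = 293

n₁ = (z_{α/2} + z_β)² · (σ₁² + σ₂²/r) / δ²
   = (1.645 + 1.282)² · (61² + 32²/0.5) / 13²
   = 8.5673 · (3721 + 2048) / 169
   = 8.5673 · 5769 / 169
   = 292.46
Round up → n₁ = 293; n₂ = r·n₁ = 0.5 × 293 = 147.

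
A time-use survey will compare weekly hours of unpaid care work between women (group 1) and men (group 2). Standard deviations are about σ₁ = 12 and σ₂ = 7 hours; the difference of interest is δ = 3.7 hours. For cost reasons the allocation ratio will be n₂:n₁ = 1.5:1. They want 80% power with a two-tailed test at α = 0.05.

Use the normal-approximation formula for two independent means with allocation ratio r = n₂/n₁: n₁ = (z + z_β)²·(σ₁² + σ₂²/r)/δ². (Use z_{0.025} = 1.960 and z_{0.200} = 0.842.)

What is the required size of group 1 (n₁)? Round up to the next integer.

n₁ = 102

n₁ = (z_{α/2} + z_β)² · (σ₁² + σ₂²/r) / δ²
   = (1.960 + 0.842)² · (12² + 7²/1.5) / 3.7²
   = 7.8512 · (144 + 32.6667) / 13.69
   = 7.8512 · 176.6667 / 13.69
   = 101.32
Round up → n₁ = 102; n₂ = r·n₁ = 1.5 × 102 = 153.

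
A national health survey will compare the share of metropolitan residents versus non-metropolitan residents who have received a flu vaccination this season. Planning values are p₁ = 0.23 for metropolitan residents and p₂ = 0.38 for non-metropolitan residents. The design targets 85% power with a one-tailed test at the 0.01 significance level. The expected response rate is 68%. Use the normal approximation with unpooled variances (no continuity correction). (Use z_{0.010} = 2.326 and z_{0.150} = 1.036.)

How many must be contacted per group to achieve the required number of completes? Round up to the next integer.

n = 305 per group

n = (z_α + z_β)² · [p₁(1−p₁) + p₂(1−p₂)] / (p₁ − p₂)²
  = (2.326 + 1.036)² · (0.23·0.77 + 0.38·0.62) / (-0.15)²
  = (3.362)² · (0.1771 + 0.2356) / 0.0225
  = 11.3030 · 0.4127 / 0.0225
  = 207.32
Adjust for 68% response: 207.32 / 0.68 = 304.89.
Round up → n = 305 per group.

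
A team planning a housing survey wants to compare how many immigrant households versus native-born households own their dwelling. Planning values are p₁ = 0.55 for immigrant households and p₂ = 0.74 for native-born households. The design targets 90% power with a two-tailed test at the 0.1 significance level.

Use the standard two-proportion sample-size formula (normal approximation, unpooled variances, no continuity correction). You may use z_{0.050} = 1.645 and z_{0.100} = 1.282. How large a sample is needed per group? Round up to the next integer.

n = (z_{α/2} + z_β)² · [p₁(1−p₁) + p₂(1−p₂)] / (p₁ − p₂)²
  = (1.645 + 1.282)² · (0.55·0.45 + 0.74·0.26) / (-0.19)²
  = (2.927)² · (0.2475 + 0.1924) / 0.0361
  = 8.5673 · 0.4399 / 0.0361
  = 104.40
Round up → n = 105 per group.

n = 105 per group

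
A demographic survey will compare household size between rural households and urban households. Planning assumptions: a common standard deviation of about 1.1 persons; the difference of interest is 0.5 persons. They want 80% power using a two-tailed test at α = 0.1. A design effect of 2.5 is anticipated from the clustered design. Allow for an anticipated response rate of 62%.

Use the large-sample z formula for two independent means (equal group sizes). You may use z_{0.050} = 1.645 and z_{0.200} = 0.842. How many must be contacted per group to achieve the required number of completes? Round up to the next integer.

n = 242 per group

n = (z_{α/2} + z_β)² · (σ₁² + σ₂²) / δ²
  = (1.645 + 0.842)² · (2·1.1² = 2.42) / 0.5²
  = 6.1852 · 2.42 / 0.25
  = 59.87
Design effect: 2.5 × 59.87 = 149.68.
Adjust for 62% response: 149.68 / 0.62 = 241.42.
Round up → n = 242 per group.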